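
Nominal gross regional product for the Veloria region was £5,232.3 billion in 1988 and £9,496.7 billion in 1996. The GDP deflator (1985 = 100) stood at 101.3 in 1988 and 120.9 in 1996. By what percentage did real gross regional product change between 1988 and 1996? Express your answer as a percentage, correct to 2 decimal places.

52.08%

Deflate each year: 1988 → 5232.3/1.013 = 5165.15; 1996 → 9496.7/1.209 = 7855.00.
So real gross regional product changed by 7855.00/5165.15 − 1 = 0.5208, i.e. 52.08%.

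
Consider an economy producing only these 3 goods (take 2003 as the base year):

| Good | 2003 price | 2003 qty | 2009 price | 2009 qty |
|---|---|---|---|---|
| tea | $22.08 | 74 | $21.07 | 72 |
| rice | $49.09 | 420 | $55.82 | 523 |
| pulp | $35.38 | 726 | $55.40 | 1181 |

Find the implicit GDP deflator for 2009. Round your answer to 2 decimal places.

139.23

Nominal GDP 2009 = 21.07·72 + 55.82·523 + 55.40·1181 = 96138.30.
Real GDP 2009 (at 2003 prices) = 22.08·72 + 49.09·523 + 35.38·1181 = 69047.61.
Deflator = Nominal/Real × 100 = 96138.30/69047.61 × 100 = 139.235.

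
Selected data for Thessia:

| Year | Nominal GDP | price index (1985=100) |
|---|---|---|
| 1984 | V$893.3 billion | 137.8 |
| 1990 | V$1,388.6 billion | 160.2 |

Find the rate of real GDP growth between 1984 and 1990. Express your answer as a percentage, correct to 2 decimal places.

33.71%

Real GDP 1984 = 893.3 / 1.378 = 648.26.
Real GDP 1990 = 1388.6 / 1.602 = 866.79.
Real growth = 866.79 / 648.26 − 1 = 0.3371.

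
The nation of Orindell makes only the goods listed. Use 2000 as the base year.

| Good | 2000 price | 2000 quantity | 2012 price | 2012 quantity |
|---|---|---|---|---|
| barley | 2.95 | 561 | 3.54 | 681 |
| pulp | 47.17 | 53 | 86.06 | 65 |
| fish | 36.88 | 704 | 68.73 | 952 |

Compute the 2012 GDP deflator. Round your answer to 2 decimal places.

182.74

Nominal GDP 2012 = 3.54·681 + 86.06·65 + 68.73·952 = 73435.60.
Real GDP 2012 (at 2000 prices) = 2.95·681 + 47.17·65 + 36.88·952 = 40184.76.
Deflator = Nominal/Real × 100 = 73435.60/40184.76 × 100 = 182.745.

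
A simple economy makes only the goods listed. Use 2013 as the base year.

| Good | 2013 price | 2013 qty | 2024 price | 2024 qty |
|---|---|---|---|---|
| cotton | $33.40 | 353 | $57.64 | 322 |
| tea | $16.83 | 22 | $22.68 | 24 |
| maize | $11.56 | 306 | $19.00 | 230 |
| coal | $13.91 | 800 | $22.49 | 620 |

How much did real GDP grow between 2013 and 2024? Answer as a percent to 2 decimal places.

-16.34%

Real GDP 2013 = Nominal GDP 2013 = 33.40·353 + 16.83·22 + 11.56·306 + 13.91·800 = 26825.82.
Real GDP 2024 (at 2013 prices) = 33.40·322 + 16.83·24 + 11.56·230 + 13.91·620 = 22441.72.
Real growth = 22441.72/26825.82 − 1 = -0.1634.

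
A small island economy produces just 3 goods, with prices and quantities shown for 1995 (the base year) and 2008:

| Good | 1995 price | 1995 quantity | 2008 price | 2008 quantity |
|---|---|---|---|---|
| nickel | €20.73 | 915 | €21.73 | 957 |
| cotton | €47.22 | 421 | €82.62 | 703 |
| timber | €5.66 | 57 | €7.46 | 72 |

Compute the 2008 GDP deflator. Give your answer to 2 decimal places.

Nominal GDP 2008 = 21.73·957 + 82.62·703 + 7.46·72 = 79414.59.
Real GDP 2008 (at 1995 prices) = 20.73·957 + 47.22·703 + 5.66·72 = 53441.79.
Deflator = Nominal/Real × 100 = 79414.59/53441.79 × 100 = 148.600.

148.60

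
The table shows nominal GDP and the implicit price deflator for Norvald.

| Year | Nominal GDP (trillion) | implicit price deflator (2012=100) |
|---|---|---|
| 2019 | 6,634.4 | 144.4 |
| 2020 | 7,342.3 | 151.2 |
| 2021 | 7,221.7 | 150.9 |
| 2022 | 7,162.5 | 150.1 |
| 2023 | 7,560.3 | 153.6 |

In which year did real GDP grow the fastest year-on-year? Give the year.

2020

2020: real = 7342.3/1.512 = 4856.02; growth vs 2019 (4594.46) = 5.69%.
2021: real = 7221.7/1.509 = 4785.75; growth vs 2020 (4856.02) = -1.45%.
2022: real = 7162.5/1.501 = 4771.82; growth vs 2021 (4785.75) = -0.29%.
2023: real = 7560.3/1.536 = 4922.07; growth vs 2022 (4771.82) = 3.15%.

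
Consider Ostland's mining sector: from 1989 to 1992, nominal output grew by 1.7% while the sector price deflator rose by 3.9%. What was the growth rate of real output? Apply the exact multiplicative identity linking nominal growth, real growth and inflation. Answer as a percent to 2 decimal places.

(1 + g_nom) = (1 + g_real)(1 + π), so g_real = 1.0170 / 1.0390 − 1 = -0.02117.

-2.12%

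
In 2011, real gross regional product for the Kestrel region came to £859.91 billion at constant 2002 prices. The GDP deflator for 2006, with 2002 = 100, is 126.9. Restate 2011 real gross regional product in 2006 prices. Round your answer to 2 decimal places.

£1,091.23 billion

Real gross regional product in 2006 prices = Real gross regional product in 2002 prices × (P_2006/P_2002) = 859.91 × 1.269 = 1091.23.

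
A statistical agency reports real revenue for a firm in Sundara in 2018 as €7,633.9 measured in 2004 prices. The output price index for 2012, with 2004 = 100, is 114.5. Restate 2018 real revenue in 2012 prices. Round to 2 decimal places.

Real revenue in 2012 prices = Real revenue in 2004 prices × (P_2012/P_2004) = 7633.9 × 1.145 = 8740.82.

€8,740.82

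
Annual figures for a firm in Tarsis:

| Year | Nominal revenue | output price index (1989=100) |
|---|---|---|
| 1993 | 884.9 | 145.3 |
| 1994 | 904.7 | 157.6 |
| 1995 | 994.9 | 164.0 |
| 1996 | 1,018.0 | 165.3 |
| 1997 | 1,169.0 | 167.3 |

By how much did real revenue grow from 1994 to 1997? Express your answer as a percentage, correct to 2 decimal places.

21.72%

Real revenue 1994 = 904.7/1.576 = 574.05.
Real revenue 1997 = 1169.0/1.673 = 698.74.
Change = 698.74/574.05 − 1 = 0.2172.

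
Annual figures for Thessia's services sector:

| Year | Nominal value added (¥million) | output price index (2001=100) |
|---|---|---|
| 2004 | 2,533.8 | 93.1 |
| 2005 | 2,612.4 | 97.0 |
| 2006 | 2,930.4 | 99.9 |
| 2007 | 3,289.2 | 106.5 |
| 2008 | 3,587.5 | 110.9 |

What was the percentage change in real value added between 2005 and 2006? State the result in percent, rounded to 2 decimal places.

8.92%

Real value added 2005 = 2612.4/0.970 = 2693.20.
Real value added 2006 = 2930.4/0.999 = 2933.33.
Change = 2933.33/2693.20 − 1 = 0.0892.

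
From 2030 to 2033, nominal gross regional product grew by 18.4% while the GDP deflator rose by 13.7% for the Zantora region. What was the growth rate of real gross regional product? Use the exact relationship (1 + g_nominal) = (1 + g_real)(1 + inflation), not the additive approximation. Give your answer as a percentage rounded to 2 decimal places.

(1 + g_nom) = (1 + g_real)(1 + π), so g_real = 1.1840 / 1.1370 − 1 = 0.04134.

4.13%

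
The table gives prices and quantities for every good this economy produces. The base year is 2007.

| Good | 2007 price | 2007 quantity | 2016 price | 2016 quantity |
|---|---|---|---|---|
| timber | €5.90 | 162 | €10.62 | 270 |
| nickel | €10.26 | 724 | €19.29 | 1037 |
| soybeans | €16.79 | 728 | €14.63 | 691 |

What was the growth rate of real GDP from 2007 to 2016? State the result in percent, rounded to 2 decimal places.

15.66%

Real GDP 2007 = Nominal GDP 2007 = 5.90·162 + 10.26·724 + 16.79·728 = 20607.16.
Real GDP 2016 (at 2007 prices) = 5.90·270 + 10.26·1037 + 16.79·691 = 23834.51.
Real growth = 23834.51/20607.16 − 1 = 0.1566.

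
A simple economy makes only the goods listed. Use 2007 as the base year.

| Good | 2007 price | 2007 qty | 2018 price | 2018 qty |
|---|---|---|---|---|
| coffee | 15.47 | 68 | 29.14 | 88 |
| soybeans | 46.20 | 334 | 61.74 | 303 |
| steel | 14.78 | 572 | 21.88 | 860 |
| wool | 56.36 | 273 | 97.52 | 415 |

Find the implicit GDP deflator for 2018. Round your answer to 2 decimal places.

Nominal GDP 2018 = 29.14·88 + 61.74·303 + 21.88·860 + 97.52·415 = 80559.14.
Real GDP 2018 (at 2007 prices) = 15.47·88 + 46.20·303 + 14.78·860 + 56.36·415 = 51460.16.
Deflator = Nominal/Real × 100 = 80559.14/51460.16 × 100 = 156.547.

156.55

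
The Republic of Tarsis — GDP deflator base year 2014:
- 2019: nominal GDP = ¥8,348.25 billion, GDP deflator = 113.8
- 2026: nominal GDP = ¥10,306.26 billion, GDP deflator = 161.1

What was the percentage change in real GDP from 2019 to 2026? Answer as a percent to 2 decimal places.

Real GDP 2019 = 8348.25 / 1.138 = 7335.90.
Real GDP 2026 = 10306.26 / 1.611 = 6397.43.
Real growth = 6397.43 / 7335.90 − 1 = -0.1279.

-12.79%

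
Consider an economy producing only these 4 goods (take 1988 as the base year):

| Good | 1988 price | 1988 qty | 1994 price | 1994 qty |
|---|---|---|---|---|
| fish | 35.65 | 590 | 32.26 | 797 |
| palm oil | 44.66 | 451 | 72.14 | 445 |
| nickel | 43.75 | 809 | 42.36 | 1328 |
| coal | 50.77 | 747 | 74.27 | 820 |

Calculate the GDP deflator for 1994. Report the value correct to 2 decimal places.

118.21

Nominal GDP 1994 = 32.26·797 + 72.14·445 + 42.36·1328 + 74.27·820 = 174969.00.
Real GDP 1994 (at 1988 prices) = 35.65·797 + 44.66·445 + 43.75·1328 + 50.77·820 = 148018.15.
Deflator = Nominal/Real × 100 = 174969.00/148018.15 × 100 = 118.208.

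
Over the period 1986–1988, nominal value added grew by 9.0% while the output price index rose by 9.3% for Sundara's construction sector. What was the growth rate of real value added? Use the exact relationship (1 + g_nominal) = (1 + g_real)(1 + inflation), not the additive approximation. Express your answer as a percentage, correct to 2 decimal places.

-0.27%

(1 + g_nom) = (1 + g_real)(1 + π), so g_real = 1.0900 / 1.0930 − 1 = -0.00274.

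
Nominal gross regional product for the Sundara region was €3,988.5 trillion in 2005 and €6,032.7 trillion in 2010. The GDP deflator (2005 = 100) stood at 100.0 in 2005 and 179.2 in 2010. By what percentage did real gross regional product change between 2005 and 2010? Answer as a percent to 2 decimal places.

Deflate each year: 2005 → 3988.5/1.000 = 3988.50; 2010 → 6032.7/1.792 = 3366.46.
So real gross regional product changed by 3366.46/3988.50 − 1 = -0.1560, i.e. -15.60%.

-15.60%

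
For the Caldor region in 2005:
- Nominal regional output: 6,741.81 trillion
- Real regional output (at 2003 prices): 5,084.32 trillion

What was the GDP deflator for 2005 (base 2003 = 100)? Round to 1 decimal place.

GDP deflator = (Nominal / Real) × 100 = 6741.81 / 5084.32 × 100 = 132.60.

132.6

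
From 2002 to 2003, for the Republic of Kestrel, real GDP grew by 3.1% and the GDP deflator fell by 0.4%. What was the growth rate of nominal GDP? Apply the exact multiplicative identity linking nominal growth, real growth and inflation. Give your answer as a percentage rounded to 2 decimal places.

(1 + g_nom) = (1 + g_real)(1 + π) = 1.0310 × 0.9960 = 1.02688.

2.69%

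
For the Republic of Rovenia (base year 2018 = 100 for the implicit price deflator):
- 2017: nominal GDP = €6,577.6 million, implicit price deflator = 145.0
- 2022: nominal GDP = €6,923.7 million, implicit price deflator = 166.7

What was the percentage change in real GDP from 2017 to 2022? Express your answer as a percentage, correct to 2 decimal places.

-8.44%

Deflate each year: 2017 → 6577.6/1.450 = 4536.28; 2022 → 6923.7/1.667 = 4153.39.
So real GDP changed by 4153.39/4536.28 − 1 = -0.0844, i.e. -8.44%.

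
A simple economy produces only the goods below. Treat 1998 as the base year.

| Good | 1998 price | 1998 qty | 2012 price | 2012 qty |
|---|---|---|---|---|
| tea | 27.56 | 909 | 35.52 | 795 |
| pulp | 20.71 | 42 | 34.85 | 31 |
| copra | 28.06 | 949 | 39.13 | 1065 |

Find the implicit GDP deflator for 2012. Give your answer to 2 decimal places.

Nominal GDP 2012 = 35.52·795 + 34.85·31 + 39.13·1065 = 70992.20.
Real GDP 2012 (at 1998 prices) = 27.56·795 + 20.71·31 + 28.06·1065 = 52436.11.
Deflator = Nominal/Real × 100 = 70992.20/52436.11 × 100 = 135.388.

135.39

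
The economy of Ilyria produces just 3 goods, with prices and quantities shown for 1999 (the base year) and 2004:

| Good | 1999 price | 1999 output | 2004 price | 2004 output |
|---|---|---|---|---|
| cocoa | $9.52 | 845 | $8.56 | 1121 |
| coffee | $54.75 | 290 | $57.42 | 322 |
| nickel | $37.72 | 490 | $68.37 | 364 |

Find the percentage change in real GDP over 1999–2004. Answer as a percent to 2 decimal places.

-0.88%

Real GDP 1999 = Nominal GDP 1999 = 9.52·845 + 54.75·290 + 37.72·490 = 42404.70.
Real GDP 2004 (at 1999 prices) = 9.52·1121 + 54.75·322 + 37.72·364 = 42031.50.
Real growth = 42031.50/42404.70 − 1 = -0.0088.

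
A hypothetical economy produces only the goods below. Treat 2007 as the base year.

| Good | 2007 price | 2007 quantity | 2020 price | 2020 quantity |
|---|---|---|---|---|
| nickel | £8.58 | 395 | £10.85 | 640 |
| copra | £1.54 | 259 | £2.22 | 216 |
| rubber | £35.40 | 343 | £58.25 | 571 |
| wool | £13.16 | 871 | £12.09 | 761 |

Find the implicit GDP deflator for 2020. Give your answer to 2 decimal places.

Nominal GDP 2020 = 10.85·640 + 2.22·216 + 58.25·571 + 12.09·761 = 49884.76.
Real GDP 2020 (at 2007 prices) = 8.58·640 + 1.54·216 + 35.40·571 + 13.16·761 = 36052.00.
Deflator = Nominal/Real × 100 = 49884.76/36052.00 × 100 = 138.369.

138.37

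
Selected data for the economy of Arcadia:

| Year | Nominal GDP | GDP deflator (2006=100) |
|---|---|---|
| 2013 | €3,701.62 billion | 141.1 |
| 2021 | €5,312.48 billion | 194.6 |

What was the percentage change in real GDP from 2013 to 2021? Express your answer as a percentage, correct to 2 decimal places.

Deflate each year: 2013 → 3701.62/1.411 = 2623.40; 2021 → 5312.48/1.946 = 2729.95.
So real GDP changed by 2729.95/2623.40 − 1 = 0.0406, i.e. 4.06%.

4.06%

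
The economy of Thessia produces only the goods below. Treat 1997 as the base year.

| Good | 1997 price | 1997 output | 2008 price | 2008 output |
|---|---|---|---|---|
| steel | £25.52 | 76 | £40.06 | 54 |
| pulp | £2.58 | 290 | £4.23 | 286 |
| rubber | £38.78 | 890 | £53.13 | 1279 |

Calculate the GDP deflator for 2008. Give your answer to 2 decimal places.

137.92

Nominal GDP 2008 = 40.06·54 + 4.23·286 + 53.13·1279 = 71326.29.
Real GDP 2008 (at 1997 prices) = 25.52·54 + 2.58·286 + 38.78·1279 = 51715.58.
Deflator = Nominal/Real × 100 = 71326.29/51715.58 × 100 = 137.920.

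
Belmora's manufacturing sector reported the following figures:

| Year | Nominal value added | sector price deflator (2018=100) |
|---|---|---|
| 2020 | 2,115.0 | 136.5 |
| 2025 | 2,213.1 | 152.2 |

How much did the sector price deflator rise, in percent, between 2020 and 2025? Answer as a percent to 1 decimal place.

Price-level change = 152.2 / 136.5 − 1 = 0.1150.

11.5%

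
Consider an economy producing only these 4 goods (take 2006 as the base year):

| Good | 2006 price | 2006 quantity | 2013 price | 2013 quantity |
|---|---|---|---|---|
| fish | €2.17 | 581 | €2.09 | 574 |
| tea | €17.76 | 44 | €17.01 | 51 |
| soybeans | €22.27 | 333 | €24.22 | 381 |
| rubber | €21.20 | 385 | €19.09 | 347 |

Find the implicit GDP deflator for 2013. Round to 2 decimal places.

Nominal GDP 2013 = 2.09·574 + 17.01·51 + 24.22·381 + 19.09·347 = 17919.22.
Real GDP 2013 (at 2006 prices) = 2.17·574 + 17.76·51 + 22.27·381 + 21.20·347 = 17992.61.
Deflator = Nominal/Real × 100 = 17919.22/17992.61 × 100 = 99.592.

99.59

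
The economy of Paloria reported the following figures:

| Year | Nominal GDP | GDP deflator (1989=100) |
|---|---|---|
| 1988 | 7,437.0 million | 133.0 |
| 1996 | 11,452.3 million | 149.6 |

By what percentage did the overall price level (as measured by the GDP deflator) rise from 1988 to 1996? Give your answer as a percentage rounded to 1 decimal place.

Price-level change = 149.6 / 133.0 − 1 = 0.1248.

12.5%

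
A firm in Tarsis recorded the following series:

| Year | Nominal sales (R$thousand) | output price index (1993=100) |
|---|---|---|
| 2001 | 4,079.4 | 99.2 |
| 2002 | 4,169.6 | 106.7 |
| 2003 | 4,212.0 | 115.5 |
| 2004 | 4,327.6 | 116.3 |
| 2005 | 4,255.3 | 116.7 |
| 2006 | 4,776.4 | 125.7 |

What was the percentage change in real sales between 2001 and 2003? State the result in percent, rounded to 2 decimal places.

Real sales 2001 = 4079.4/0.992 = 4112.30.
Real sales 2003 = 4212.0/1.155 = 3646.75.
Change = 3646.75/4112.30 − 1 = -0.1132.

-11.32%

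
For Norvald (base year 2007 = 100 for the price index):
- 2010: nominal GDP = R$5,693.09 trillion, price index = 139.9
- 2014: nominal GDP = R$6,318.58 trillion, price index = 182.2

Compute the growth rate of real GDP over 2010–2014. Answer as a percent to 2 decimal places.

-14.78%

Deflate each year: 2010 → 5693.09/1.399 = 4069.40; 2014 → 6318.58/1.822 = 3467.94.
So real GDP changed by 3467.94/4069.40 − 1 = -0.1478, i.e. -14.78%.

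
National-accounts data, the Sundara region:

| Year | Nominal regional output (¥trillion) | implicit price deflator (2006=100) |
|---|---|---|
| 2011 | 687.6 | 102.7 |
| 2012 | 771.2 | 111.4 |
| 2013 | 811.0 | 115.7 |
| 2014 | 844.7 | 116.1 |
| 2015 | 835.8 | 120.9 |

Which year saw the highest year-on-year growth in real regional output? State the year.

2012: real = 771.2/1.114 = 692.28; growth vs 2011 (669.52) = 3.40%.
2013: real = 811.0/1.157 = 700.95; growth vs 2012 (692.28) = 1.25%.
2014: real = 844.7/1.161 = 727.56; growth vs 2013 (700.95) = 3.80%.
2015: real = 835.8/1.209 = 691.32; growth vs 2014 (727.56) = -4.98%.

2014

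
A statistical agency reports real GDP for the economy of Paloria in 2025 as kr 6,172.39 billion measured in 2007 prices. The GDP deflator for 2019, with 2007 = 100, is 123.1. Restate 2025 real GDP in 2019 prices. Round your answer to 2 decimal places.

Real GDP in 2019 prices = Real GDP in 2007 prices × (P_2019/P_2007) = 6172.39 × 1.231 = 7598.21.

kr 7,598.21 billion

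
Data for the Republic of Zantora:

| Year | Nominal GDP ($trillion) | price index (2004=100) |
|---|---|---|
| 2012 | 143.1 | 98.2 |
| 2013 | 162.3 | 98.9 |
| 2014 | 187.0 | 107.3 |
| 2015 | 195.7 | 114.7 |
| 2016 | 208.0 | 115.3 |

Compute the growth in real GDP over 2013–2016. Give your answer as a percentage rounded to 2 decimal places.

9.93%

Real GDP 2013 = 162.3/0.989 = 164.11.
Real GDP 2016 = 208.0/1.153 = 180.40.
Change = 180.40/164.11 − 1 = 0.0993.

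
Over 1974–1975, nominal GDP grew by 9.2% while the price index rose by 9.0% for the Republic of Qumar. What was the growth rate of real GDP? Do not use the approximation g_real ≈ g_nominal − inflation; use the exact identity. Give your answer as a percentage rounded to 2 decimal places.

(1 + g_nom) = (1 + g_real)(1 + π), so g_real = 1.0920 / 1.0900 − 1 = 0.00183.

0.18%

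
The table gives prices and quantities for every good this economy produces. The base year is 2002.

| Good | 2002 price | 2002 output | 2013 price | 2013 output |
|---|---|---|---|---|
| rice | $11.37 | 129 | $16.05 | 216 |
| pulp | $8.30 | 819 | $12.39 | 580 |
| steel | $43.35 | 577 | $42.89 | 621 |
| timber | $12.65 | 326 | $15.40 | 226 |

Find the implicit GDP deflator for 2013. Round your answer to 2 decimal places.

110.04

Nominal GDP 2013 = 16.05·216 + 12.39·580 + 42.89·621 + 15.40·226 = 40768.09.
Real GDP 2013 (at 2002 prices) = 11.37·216 + 8.30·580 + 43.35·621 + 12.65·226 = 37049.17.
Deflator = Nominal/Real × 100 = 40768.09/37049.17 × 100 = 110.038.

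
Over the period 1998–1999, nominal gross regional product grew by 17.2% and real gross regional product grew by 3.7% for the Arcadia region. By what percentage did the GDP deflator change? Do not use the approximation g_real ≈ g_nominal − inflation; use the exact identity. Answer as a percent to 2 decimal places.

13.02%

(1 + g_nom) = (1 + g_real)(1 + π), so π = 1.1720 / 1.0370 − 1 = 0.13018.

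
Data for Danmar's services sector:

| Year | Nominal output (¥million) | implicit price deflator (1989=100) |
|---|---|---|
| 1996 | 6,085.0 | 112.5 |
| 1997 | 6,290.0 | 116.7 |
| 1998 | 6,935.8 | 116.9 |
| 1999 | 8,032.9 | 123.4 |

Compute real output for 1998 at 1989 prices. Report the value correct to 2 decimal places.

Real output 1998 = 6935.8 / 1.169 = 5933.11.

¥5,933.11 million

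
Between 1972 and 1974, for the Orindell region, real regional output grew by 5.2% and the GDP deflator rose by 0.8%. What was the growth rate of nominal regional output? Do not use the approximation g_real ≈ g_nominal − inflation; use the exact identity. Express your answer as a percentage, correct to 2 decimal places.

(1 + g_nom) = (1 + g_real)(1 + π) = 1.0520 × 1.0080 = 1.06042.

6.04%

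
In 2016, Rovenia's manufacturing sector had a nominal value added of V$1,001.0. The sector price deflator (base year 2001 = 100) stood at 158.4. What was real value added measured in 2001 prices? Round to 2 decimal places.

V$631.94

Real value added = Nominal / (sector price deflator/100) = 1001.0 / 1.584 = 631.94.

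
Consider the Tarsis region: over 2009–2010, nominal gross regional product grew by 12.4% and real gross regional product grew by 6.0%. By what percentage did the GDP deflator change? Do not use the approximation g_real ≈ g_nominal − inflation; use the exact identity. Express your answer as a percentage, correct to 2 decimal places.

(1 + g_nom) = (1 + g_real)(1 + π), so π = 1.1240 / 1.0600 − 1 = 0.06038.

6.04%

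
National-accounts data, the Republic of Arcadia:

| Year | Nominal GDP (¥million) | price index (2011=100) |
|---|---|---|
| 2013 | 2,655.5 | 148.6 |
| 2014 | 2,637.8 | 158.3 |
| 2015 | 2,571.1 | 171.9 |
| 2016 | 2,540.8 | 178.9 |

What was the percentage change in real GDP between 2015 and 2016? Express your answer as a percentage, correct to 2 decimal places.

-5.05%

Real GDP 2015 = 2571.1/1.719 = 1495.70.
Real GDP 2016 = 2540.8/1.789 = 1420.23.
Change = 1420.23/1495.70 − 1 = -0.0505.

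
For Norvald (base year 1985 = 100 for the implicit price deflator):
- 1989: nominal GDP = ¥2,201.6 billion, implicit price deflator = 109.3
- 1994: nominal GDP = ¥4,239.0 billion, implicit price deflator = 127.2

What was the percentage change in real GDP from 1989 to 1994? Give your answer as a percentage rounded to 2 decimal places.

65.45%

Deflate each year: 1989 → 2201.6/1.093 = 2014.27; 1994 → 4239.0/1.272 = 3332.55.
So real GDP changed by 3332.55/2014.27 − 1 = 0.6545, i.e. 65.45%.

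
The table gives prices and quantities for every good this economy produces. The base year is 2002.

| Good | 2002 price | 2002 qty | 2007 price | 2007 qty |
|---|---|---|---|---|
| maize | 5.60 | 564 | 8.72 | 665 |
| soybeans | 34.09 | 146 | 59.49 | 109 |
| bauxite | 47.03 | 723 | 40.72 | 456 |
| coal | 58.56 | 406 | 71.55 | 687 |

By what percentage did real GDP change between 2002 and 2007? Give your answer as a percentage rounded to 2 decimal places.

4.86%

Real GDP 2002 = Nominal GDP 2002 = 5.60·564 + 34.09·146 + 47.03·723 + 58.56·406 = 65913.59.
Real GDP 2007 (at 2002 prices) = 5.60·665 + 34.09·109 + 47.03·456 + 58.56·687 = 69116.21.
Real growth = 69116.21/65913.59 − 1 = 0.0486.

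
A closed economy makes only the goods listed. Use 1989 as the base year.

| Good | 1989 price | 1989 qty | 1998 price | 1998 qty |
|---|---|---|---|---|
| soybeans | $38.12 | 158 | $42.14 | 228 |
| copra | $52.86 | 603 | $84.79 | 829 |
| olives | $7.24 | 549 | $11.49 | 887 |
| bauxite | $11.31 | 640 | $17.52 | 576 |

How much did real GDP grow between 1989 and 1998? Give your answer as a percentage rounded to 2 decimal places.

Real GDP 1989 = Nominal GDP 1989 = 38.12·158 + 52.86·603 + 7.24·549 + 11.31·640 = 49110.70.
Real GDP 1998 (at 1989 prices) = 38.12·228 + 52.86·829 + 7.24·887 + 11.31·576 = 65448.74.
Real growth = 65448.74/49110.70 − 1 = 0.3327.

33.27%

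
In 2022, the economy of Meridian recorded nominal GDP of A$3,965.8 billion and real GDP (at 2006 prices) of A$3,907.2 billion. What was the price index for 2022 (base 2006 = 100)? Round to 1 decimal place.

101.5

price index = (Nominal / Real) × 100 = 3965.8 / 3907.2 × 100 = 101.50.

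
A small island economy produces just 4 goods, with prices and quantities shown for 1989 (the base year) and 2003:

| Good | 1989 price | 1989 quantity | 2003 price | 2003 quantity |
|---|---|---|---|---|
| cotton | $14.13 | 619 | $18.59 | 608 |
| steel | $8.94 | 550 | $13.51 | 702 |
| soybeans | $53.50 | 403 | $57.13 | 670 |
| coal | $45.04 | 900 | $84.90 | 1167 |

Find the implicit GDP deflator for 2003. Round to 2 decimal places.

153.13

Nominal GDP 2003 = 18.59·608 + 13.51·702 + 57.13·670 + 84.90·1167 = 158142.14.
Real GDP 2003 (at 1989 prices) = 14.13·608 + 8.94·702 + 53.50·670 + 45.04·1167 = 103273.60.
Deflator = Nominal/Real × 100 = 158142.14/103273.60 × 100 = 153.129.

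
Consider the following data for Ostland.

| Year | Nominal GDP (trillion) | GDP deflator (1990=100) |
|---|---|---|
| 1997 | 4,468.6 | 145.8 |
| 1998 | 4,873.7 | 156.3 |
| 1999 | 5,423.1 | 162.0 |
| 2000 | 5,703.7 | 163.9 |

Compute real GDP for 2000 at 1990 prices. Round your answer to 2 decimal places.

3,479.99 trillion

Real GDP 2000 = 5703.7 / 1.639 = 3479.99.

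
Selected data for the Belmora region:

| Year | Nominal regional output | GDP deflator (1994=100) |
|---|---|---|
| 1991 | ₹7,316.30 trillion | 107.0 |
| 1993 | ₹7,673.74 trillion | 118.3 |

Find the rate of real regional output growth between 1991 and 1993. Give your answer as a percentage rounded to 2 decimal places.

Deflate each year: 1991 → 7316.30/1.070 = 6837.66; 1993 → 7673.74/1.183 = 6486.68.
So real regional output changed by 6486.68/6837.66 − 1 = -0.0513, i.e. -5.13%.

-5.13%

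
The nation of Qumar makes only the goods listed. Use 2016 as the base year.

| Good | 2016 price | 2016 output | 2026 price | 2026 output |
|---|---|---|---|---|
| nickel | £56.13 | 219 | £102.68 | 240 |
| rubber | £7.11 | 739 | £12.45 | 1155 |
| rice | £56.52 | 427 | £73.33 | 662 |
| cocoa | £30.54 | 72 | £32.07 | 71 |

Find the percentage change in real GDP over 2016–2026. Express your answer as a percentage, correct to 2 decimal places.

39.63%

Real GDP 2016 = Nominal GDP 2016 = 56.13·219 + 7.11·739 + 56.52·427 + 30.54·72 = 43879.68.
Real GDP 2026 (at 2016 prices) = 56.13·240 + 7.11·1155 + 56.52·662 + 30.54·71 = 61267.83.
Real growth = 61267.83/43879.68 − 1 = 0.3963.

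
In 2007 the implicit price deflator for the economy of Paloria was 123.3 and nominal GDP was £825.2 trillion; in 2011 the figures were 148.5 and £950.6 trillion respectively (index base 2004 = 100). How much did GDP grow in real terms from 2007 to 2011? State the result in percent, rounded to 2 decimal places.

-4.35%

Real GDP 2007 = 825.2 / 1.233 = 669.26.
Real GDP 2011 = 950.6 / 1.485 = 640.13.
Real growth = 640.13 / 669.26 − 1 = -0.0435.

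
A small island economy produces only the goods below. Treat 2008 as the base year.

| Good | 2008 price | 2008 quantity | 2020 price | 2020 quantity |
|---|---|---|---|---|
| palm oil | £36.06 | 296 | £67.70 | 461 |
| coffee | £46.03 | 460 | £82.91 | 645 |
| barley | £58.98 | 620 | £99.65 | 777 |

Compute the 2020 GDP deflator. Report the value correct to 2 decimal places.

Nominal GDP 2020 = 67.70·461 + 82.91·645 + 99.65·777 = 162114.70.
Real GDP 2020 (at 2008 prices) = 36.06·461 + 46.03·645 + 58.98·777 = 92140.47.
Deflator = Nominal/Real × 100 = 162114.70/92140.47 × 100 = 175.943.

175.94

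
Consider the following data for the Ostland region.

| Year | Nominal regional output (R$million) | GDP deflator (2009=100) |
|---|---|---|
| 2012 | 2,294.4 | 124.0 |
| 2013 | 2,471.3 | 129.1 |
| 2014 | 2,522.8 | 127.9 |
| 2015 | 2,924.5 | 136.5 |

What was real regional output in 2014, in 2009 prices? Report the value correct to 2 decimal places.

Real regional output 2014 = 2522.8 / 1.279 = 1972.48.

R$1,972.48 million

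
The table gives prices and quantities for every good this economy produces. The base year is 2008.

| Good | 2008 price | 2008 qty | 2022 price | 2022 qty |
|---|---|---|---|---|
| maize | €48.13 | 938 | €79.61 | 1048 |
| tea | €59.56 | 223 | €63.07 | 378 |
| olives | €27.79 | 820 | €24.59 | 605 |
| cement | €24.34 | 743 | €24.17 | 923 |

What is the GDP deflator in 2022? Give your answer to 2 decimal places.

Nominal GDP 2022 = 79.61·1048 + 63.07·378 + 24.59·605 + 24.17·923 = 144457.60.
Real GDP 2022 (at 2008 prices) = 48.13·1048 + 59.56·378 + 27.79·605 + 24.34·923 = 112232.69.
Deflator = Nominal/Real × 100 = 144457.60/112232.69 × 100 = 128.713.

128.71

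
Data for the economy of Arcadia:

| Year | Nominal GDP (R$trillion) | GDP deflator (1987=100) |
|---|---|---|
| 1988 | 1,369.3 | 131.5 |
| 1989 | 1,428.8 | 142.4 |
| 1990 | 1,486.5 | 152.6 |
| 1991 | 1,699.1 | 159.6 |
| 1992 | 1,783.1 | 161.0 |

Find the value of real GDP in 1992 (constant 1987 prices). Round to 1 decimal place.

Real GDP 1992 = 1783.1 / 1.610 = 1107.52.

R$1,107.5 trillion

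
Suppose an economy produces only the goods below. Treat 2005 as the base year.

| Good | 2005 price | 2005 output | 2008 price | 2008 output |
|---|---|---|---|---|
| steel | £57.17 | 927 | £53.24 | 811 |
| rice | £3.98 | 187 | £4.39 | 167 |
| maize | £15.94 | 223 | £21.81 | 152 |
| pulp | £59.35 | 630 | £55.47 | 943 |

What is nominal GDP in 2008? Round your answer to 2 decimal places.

Nominal GDP 2008 = Σ (p_2008 × q_2008) = 53.24·811 + 4.39·167 + 21.81·152 + 55.47·943 = 99534.10.

£99534.10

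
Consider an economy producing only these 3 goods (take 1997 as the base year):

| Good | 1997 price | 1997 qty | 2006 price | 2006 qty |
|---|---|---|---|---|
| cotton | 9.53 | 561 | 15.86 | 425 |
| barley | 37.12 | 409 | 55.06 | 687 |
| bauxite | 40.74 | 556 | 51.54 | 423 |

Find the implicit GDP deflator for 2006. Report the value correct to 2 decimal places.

141.86

Nominal GDP 2006 = 15.86·425 + 55.06·687 + 51.54·423 = 66368.14.
Real GDP 2006 (at 1997 prices) = 9.53·425 + 37.12·687 + 40.74·423 = 46784.71.
Deflator = Nominal/Real × 100 = 66368.14/46784.71 × 100 = 141.859.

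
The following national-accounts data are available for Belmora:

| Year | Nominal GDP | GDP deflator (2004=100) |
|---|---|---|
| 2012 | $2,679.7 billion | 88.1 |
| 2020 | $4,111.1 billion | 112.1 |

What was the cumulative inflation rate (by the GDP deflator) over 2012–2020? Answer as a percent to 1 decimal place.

Price-level change = 112.1 / 88.1 − 1 = 0.2724.

27.2%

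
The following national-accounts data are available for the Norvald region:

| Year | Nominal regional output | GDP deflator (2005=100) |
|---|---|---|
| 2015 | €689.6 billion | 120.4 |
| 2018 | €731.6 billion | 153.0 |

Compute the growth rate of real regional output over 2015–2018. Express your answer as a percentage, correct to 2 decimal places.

Real regional output 2015 = 689.6 / 1.204 = 572.76.
Real regional output 2018 = 731.6 / 1.530 = 478.17.
Real growth = 478.17 / 572.76 − 1 = -0.1651.

-16.51%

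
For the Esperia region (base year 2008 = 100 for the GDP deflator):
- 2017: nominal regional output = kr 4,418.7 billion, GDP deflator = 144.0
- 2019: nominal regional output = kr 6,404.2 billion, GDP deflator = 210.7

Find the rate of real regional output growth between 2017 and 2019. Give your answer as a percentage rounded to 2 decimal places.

Deflate each year: 2017 → 4418.7/1.440 = 3068.54; 2019 → 6404.2/2.107 = 3039.49.
So real regional output changed by 3039.49/3068.54 − 1 = -0.0095, i.e. -0.95%.

-0.95%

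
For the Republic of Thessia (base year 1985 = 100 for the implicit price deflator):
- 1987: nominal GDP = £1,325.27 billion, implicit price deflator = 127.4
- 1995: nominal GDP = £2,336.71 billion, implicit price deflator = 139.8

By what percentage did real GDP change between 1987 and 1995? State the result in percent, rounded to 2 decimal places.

60.68%

Real GDP 1987 = 1325.27 / 1.274 = 1040.24.
Real GDP 1995 = 2336.71 / 1.398 = 1671.47.
Real growth = 1671.47 / 1040.24 − 1 = 0.6068.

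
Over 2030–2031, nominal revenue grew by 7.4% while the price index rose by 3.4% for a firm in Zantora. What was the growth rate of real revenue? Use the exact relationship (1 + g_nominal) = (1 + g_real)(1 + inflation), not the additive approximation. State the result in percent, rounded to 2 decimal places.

3.87%

(1 + g_nom) = (1 + g_real)(1 + π), so g_real = 1.0740 / 1.0340 − 1 = 0.03868.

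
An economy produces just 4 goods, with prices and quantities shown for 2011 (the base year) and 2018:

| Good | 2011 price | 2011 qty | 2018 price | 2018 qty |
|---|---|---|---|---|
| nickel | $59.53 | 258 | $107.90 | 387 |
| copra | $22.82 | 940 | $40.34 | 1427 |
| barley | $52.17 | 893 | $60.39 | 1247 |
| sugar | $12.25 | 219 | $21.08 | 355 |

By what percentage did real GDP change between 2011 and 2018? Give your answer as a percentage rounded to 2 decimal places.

45.22%

Real GDP 2011 = Nominal GDP 2011 = 59.53·258 + 22.82·940 + 52.17·893 + 12.25·219 = 86080.10.
Real GDP 2018 (at 2011 prices) = 59.53·387 + 22.82·1427 + 52.17·1247 + 12.25·355 = 125006.99.
Real growth = 125006.99/86080.10 − 1 = 0.4522.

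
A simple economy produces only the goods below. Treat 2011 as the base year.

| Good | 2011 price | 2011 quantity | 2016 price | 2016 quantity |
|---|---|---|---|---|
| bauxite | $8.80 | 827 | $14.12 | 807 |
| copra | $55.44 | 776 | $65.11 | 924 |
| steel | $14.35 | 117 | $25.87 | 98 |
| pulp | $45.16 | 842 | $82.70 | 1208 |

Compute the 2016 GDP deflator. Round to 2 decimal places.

152.24

Nominal GDP 2016 = 14.12·807 + 65.11·924 + 25.87·98 + 82.70·1208 = 173993.34.
Real GDP 2016 (at 2011 prices) = 8.80·807 + 55.44·924 + 14.35·98 + 45.16·1208 = 114287.74.
Deflator = Nominal/Real × 100 = 173993.34/114287.74 × 100 = 152.241.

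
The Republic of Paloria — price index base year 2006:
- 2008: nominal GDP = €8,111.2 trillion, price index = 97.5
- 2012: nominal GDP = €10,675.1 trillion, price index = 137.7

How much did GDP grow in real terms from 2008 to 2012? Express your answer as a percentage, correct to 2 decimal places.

-6.81%

Real GDP 2008 = 8111.2 / 0.975 = 8319.18.
Real GDP 2012 = 10675.1 / 1.377 = 7752.43.
Real growth = 7752.43 / 8319.18 − 1 = -0.0681.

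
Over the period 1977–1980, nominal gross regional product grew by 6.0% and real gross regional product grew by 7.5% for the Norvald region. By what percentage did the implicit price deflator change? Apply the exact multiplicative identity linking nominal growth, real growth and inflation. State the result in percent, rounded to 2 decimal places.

-1.40%

(1 + g_nom) = (1 + g_real)(1 + π), so π = 1.0600 / 1.0750 − 1 = -0.01395.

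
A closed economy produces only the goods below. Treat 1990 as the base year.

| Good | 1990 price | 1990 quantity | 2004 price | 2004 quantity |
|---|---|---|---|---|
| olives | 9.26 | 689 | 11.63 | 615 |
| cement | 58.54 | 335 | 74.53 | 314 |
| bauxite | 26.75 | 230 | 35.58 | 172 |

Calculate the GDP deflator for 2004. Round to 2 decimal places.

Nominal GDP 2004 = 11.63·615 + 74.53·314 + 35.58·172 = 36674.63.
Real GDP 2004 (at 1990 prices) = 9.26·615 + 58.54·314 + 26.75·172 = 28677.46.
Deflator = Nominal/Real × 100 = 36674.63/28677.46 × 100 = 127.887.

127.89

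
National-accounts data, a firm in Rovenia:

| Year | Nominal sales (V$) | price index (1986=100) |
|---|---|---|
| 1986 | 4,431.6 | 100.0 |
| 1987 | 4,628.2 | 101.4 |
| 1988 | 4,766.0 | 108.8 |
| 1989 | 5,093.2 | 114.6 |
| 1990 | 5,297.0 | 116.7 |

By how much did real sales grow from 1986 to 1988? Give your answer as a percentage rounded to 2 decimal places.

Real sales 1986 = 4431.6/1.000 = 4431.60.
Real sales 1988 = 4766.0/1.088 = 4380.51.
Change = 4380.51/4431.60 − 1 = -0.0115.

-1.15%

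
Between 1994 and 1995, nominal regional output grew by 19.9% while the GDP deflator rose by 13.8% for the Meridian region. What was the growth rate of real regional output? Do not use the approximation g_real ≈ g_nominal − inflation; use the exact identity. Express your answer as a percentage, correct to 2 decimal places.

5.36%

(1 + g_nom) = (1 + g_real)(1 + π), so g_real = 1.1990 / 1.1380 − 1 = 0.05360.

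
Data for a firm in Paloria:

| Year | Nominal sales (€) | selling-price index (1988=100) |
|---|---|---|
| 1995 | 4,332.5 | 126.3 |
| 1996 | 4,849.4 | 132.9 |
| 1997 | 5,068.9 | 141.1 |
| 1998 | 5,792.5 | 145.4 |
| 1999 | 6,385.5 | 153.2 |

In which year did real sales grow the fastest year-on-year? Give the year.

1996: real = 4849.4/1.329 = 3648.91; growth vs 1995 (3430.32) = 6.37%.
1997: real = 5068.9/1.411 = 3592.42; growth vs 1996 (3648.91) = -1.55%.
1998: real = 5792.5/1.454 = 3983.84; growth vs 1997 (3592.42) = 10.90%.
1999: real = 6385.5/1.532 = 4168.08; growth vs 1998 (3983.84) = 4.62%.

1998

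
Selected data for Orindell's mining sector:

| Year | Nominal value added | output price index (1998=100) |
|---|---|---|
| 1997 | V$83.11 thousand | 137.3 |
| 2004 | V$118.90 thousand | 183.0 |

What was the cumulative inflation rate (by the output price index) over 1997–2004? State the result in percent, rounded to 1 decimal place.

33.3%

Price-level change = 183.0 / 137.3 − 1 = 0.3328.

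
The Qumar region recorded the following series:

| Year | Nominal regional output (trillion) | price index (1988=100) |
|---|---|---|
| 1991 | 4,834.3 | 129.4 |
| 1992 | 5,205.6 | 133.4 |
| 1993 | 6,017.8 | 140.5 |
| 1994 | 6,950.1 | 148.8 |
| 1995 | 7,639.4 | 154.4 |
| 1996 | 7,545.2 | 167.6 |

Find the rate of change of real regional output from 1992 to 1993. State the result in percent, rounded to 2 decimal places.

9.76%

Real regional output 1992 = 5205.6/1.334 = 3902.25.
Real regional output 1993 = 6017.8/1.405 = 4283.13.
Change = 4283.13/3902.25 − 1 = 0.0976.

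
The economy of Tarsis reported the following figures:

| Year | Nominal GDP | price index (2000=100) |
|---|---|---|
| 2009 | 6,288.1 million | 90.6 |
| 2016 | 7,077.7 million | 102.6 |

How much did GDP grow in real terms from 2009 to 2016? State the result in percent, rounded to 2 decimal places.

Deflate each year: 2009 → 6288.1/0.906 = 6940.51; 2016 → 7077.7/1.026 = 6898.34.
So real GDP changed by 6898.34/6940.51 − 1 = -0.0061, i.e. -0.61%.

-0.61%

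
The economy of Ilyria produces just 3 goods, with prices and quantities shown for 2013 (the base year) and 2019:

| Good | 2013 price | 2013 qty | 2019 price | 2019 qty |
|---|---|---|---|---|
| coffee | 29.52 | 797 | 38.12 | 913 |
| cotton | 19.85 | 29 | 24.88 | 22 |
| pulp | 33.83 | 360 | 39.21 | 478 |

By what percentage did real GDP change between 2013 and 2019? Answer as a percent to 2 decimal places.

20.06%

Real GDP 2013 = Nominal GDP 2013 = 29.52·797 + 19.85·29 + 33.83·360 = 36281.89.
Real GDP 2019 (at 2013 prices) = 29.52·913 + 19.85·22 + 33.83·478 = 43559.20.
Real growth = 43559.20/36281.89 − 1 = 0.2006.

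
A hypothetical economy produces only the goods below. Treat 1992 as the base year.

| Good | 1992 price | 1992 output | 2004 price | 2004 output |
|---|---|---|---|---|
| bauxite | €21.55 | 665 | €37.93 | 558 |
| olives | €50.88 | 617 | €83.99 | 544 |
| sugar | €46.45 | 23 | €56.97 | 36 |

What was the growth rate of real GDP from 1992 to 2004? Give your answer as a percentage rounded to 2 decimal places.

-11.58%

Real GDP 1992 = Nominal GDP 1992 = 21.55·665 + 50.88·617 + 46.45·23 = 46792.06.
Real GDP 2004 (at 1992 prices) = 21.55·558 + 50.88·544 + 46.45·36 = 41375.82.
Real growth = 41375.82/46792.06 − 1 = -0.1158.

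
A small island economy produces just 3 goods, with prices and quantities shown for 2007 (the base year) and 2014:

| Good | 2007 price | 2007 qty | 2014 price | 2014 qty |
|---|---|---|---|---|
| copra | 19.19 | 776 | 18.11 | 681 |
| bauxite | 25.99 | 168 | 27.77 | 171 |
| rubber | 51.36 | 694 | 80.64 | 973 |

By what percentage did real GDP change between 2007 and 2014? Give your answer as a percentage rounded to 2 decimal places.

Real GDP 2007 = Nominal GDP 2007 = 19.19·776 + 25.99·168 + 51.36·694 = 54901.60.
Real GDP 2014 (at 2007 prices) = 19.19·681 + 25.99·171 + 51.36·973 = 67485.96.
Real growth = 67485.96/54901.60 − 1 = 0.2292.

22.92%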